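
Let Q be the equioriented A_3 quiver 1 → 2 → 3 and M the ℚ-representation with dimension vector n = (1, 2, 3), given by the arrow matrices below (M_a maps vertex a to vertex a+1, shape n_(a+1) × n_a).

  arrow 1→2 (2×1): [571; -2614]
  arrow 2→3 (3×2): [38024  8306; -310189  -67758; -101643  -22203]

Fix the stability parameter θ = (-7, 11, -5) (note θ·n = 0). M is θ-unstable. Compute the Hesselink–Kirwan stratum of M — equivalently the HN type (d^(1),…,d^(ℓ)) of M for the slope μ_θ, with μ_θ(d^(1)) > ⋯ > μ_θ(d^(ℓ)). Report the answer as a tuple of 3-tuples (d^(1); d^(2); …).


Interval decomposition of M: I[1,3], I[2,3], I[3,3].
HN type (ℓ=3): μ^(1)=3; μ^(2)=-5; μ^(3)=-7

((0, 2, 2); (0, 0, 1); (1, 0, 0))


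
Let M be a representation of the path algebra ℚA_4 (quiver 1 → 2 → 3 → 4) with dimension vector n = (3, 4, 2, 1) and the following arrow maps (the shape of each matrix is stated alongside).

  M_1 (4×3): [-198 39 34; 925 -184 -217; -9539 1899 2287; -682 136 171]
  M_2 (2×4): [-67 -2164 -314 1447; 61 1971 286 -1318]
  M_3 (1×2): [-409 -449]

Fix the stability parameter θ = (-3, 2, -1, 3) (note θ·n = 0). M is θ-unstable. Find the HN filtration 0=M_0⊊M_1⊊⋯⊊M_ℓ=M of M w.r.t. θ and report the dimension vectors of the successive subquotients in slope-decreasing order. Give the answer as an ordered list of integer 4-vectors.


Interval decomposition of M: I[1,2], I[1,3], I[1,4], I[2,2].
HN type (ℓ=4): μ^(1)=3; μ^(2)=2; μ^(3)=1/2; μ^(4)=-3

((0, 0, 0, 1); (0, 2, 0, 0); (0, 2, 2, 0); (3, 0, 0, 0))


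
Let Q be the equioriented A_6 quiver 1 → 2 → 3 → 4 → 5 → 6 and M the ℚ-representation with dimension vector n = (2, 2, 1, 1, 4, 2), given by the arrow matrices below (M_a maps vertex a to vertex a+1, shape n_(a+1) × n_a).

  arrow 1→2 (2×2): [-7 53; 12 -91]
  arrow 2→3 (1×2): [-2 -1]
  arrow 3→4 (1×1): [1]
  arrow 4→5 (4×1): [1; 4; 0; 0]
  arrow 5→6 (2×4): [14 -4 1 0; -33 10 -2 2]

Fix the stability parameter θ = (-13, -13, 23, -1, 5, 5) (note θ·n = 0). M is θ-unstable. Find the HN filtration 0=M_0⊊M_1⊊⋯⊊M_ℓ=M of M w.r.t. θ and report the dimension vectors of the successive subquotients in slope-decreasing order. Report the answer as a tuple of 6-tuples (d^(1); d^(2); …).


Via rank(M_{q-1}∘⋯∘M_p): M ≅ I[1,2], I[1,6], I[5,5]^2, I[5,6].
μ_θ-semistable layers: μ^(1)=8; μ^(2)=5; μ^(3)=-13

((0, 0, 1, 1, 1, 1); (0, 0, 0, 0, 3, 1); (2, 2, 0, 0, 0, 0))


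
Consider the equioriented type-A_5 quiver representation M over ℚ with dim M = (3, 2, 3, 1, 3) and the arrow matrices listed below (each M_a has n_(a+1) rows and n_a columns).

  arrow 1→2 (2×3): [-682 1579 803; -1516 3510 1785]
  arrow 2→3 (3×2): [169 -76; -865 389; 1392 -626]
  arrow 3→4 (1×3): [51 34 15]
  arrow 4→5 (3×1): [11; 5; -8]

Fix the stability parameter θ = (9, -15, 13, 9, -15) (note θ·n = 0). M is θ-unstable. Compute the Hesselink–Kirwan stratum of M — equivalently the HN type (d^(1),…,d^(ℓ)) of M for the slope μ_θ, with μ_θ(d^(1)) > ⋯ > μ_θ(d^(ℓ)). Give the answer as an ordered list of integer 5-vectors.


Interval decomposition of M: I[1,1], I[1,3], I[1,5], I[3,3], I[5,5]^2.
HN type (ℓ=5): μ^(1)=13; μ^(2)=9; μ^(3)=7/3; μ^(4)=-3; μ^(5)=-15

((0, 0, 2, 0, 0); (1, 0, 0, 0, 0); (0, 0, 1, 1, 1); (2, 2, 0, 0, 0); (0, 0, 0, 0, 2))


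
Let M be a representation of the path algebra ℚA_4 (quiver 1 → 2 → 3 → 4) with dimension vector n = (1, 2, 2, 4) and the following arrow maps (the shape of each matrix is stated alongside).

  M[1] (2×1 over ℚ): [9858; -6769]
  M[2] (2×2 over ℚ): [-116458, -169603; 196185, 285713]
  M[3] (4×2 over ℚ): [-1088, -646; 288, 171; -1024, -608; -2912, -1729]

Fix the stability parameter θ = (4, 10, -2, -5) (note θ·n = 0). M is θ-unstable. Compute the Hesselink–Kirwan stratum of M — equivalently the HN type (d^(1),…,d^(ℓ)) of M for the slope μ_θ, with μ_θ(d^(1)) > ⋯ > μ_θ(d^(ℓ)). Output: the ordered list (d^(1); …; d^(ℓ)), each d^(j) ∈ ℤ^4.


Barcode: M ≅ I[1,4], I[2,3], I[4,4]^3. HN layers by μ_θ (3 steps, strictly decreasing):
  μ^(1)=4; μ^(2)=7/4; μ^(3)=-5

((0, 1, 1, 0); (1, 1, 1, 1); (0, 0, 0, 3))


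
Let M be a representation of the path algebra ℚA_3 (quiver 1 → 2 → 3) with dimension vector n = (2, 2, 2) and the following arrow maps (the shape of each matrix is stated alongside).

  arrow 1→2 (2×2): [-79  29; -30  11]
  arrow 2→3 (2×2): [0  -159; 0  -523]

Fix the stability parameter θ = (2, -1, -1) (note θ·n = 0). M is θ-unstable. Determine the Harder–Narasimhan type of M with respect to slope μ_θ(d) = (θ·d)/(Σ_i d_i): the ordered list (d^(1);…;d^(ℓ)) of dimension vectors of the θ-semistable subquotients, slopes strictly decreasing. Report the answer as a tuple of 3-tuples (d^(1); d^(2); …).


Barcode: M ≅ I[1,2], I[1,3], I[3,3]. HN layers by μ_θ (3 steps, strictly decreasing):
  μ^(1)=1/2; μ^(2)=0; μ^(3)=-1

((1, 1, 0); (1, 1, 1); (0, 0, 1))


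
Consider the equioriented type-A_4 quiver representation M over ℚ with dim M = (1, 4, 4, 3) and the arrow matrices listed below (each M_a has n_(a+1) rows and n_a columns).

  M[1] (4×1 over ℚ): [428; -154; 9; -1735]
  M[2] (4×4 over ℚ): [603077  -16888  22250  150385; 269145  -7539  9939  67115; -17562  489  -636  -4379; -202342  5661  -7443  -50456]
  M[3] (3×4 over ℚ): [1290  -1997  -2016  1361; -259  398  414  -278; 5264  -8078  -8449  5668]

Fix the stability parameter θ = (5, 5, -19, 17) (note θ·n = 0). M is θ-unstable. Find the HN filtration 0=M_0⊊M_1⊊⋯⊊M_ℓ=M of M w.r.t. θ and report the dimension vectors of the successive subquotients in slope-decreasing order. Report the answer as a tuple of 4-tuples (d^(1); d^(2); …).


Barcode: M ≅ I[1,4], I[2,2], I[2,3], I[2,4], I[3,4]. HN layers by μ_θ (5 steps, strictly decreasing):
  μ^(1)=17; μ^(2)=5; μ^(3)=-3; μ^(4)=-7; μ^(5)=-19

((0, 0, 0, 3); (0, 1, 0, 0); (1, 1, 1, 0); (0, 2, 2, 0); (0, 0, 1, 0))


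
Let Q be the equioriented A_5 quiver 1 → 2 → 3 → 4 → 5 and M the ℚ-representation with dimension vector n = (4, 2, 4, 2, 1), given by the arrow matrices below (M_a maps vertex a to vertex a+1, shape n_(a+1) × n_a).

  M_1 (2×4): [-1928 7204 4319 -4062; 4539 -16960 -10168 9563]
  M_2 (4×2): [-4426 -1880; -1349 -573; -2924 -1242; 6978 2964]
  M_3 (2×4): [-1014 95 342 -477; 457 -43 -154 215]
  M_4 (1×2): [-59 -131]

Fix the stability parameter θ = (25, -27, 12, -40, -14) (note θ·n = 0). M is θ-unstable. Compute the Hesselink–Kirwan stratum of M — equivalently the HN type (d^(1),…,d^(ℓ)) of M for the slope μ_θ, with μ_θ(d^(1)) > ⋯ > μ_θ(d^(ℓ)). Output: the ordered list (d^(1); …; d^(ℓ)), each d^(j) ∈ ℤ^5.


Via rank(M_{q-1}∘⋯∘M_p): M ≅ I[1,1]^2, I[1,4], I[1,5], I[3,3]^2.
μ_θ-semistable layers: μ^(1)=25; μ^(2)=12; μ^(3)=-15/2; μ^(4)=-44/5

((2, 0, 0, 0, 0); (0, 0, 2, 0, 0); (1, 1, 1, 1, 0); (1, 1, 1, 1, 1))


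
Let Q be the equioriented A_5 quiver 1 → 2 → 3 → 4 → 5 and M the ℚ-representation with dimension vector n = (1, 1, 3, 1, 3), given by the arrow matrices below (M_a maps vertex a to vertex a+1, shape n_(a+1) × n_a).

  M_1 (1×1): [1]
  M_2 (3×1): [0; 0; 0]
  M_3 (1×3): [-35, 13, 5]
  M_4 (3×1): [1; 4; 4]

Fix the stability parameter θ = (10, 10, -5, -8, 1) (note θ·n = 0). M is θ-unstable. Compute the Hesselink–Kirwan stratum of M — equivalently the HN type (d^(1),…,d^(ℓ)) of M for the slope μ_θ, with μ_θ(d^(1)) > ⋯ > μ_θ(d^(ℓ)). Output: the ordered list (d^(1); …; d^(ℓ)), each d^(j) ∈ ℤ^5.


Barcode: M ≅ I[1,2], I[3,3]^2, I[3,5], I[5,5]^2. HN layers by μ_θ (4 steps, strictly decreasing):
  μ^(1)=10; μ^(2)=1; μ^(3)=-5; μ^(4)=-13/2

((1, 1, 0, 0, 0); (0, 0, 0, 0, 3); (0, 0, 2, 0, 0); (0, 0, 1, 1, 0))


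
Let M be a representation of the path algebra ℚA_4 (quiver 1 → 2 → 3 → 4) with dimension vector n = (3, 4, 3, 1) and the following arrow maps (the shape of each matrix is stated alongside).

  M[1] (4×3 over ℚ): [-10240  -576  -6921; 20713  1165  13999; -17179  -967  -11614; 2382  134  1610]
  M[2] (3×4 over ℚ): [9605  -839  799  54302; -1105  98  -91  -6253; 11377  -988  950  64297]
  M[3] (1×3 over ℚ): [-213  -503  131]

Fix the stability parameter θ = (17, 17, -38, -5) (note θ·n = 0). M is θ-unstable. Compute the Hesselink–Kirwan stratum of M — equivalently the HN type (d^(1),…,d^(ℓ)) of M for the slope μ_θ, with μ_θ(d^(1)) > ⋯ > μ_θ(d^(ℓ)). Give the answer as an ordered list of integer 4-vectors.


Via rank(M_{q-1}∘⋯∘M_p): M ≅ I[1,1], I[1,3], I[1,4], I[2,2], I[2,3].
μ_θ-semistable layers: μ^(1)=17; μ^(2)=-4/3; μ^(3)=-9/4; μ^(4)=-21/2

((1, 1, 0, 0); (1, 1, 1, 0); (1, 1, 1, 1); (0, 1, 1, 0))


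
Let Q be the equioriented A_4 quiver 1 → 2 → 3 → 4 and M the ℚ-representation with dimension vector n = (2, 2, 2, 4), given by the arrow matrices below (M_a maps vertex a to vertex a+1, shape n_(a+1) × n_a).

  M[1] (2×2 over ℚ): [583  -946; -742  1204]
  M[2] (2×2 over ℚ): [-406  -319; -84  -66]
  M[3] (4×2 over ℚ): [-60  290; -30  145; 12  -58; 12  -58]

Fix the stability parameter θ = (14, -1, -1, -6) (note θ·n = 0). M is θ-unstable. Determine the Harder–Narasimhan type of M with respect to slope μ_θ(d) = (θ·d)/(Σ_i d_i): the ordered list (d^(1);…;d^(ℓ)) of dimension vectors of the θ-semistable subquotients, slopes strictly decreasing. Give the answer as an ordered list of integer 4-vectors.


Via rank(M_{q-1}∘⋯∘M_p): M ≅ I[1,1], I[1,2], I[2,3], I[3,4], I[4,4]^3.
μ_θ-semistable layers: μ^(1)=14; μ^(2)=13/2; μ^(3)=-1; μ^(4)=-7/2; μ^(5)=-6

((1, 0, 0, 0); (1, 1, 0, 0); (0, 1, 1, 0); (0, 0, 1, 1); (0, 0, 0, 3))


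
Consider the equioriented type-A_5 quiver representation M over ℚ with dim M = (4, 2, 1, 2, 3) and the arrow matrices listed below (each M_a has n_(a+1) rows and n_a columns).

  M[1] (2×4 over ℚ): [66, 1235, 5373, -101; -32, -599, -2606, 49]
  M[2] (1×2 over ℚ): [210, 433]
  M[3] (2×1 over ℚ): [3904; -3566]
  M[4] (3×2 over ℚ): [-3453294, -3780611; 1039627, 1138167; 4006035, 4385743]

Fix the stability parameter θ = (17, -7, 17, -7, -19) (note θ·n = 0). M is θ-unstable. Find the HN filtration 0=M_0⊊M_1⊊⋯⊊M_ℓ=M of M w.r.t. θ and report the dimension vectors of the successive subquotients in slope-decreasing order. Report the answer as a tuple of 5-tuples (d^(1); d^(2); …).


Via rank(M_{q-1}∘⋯∘M_p): M ≅ I[1,1]^2, I[1,2], I[1,5], I[4,5], I[5,5].
μ_θ-semistable layers: μ^(1)=17; μ^(2)=5; μ^(3)=1/5; μ^(4)=-13; μ^(5)=-19

((2, 0, 0, 0, 0); (1, 1, 0, 0, 0); (1, 1, 1, 1, 1); (0, 0, 0, 1, 1); (0, 0, 0, 0, 1))


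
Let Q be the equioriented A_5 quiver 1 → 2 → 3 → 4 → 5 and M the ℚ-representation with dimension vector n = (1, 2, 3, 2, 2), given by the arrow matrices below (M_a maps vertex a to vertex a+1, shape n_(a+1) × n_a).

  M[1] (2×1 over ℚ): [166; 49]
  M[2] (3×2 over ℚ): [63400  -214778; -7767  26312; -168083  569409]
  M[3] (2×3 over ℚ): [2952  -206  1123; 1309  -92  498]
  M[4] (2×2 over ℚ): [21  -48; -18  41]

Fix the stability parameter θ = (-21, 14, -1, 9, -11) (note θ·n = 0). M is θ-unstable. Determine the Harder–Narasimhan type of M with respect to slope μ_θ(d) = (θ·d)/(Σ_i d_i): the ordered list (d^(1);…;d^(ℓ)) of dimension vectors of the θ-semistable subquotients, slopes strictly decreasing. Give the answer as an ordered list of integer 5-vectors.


Interval decomposition of M: I[1,5], I[2,5], I[3,3].
HN type (ℓ=3): μ^(1)=11/4; μ^(2)=-1; μ^(3)=-21

((0, 2, 2, 2, 2); (0, 0, 1, 0, 0); (1, 0, 0, 0, 0))


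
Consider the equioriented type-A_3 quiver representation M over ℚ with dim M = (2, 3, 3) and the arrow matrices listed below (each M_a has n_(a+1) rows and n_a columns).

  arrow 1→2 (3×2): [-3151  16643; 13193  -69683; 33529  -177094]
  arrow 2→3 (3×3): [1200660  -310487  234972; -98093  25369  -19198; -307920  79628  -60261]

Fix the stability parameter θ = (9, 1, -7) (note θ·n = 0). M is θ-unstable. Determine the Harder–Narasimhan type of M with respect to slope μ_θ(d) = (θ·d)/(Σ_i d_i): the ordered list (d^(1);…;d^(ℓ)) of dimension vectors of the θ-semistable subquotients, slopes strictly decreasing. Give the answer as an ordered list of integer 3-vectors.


Barcode: M ≅ I[1,3]^2, I[2,3]. HN layers by μ_θ (2 steps, strictly decreasing):
  μ^(1)=1; μ^(2)=-3

((2, 2, 2); (0, 1, 1))


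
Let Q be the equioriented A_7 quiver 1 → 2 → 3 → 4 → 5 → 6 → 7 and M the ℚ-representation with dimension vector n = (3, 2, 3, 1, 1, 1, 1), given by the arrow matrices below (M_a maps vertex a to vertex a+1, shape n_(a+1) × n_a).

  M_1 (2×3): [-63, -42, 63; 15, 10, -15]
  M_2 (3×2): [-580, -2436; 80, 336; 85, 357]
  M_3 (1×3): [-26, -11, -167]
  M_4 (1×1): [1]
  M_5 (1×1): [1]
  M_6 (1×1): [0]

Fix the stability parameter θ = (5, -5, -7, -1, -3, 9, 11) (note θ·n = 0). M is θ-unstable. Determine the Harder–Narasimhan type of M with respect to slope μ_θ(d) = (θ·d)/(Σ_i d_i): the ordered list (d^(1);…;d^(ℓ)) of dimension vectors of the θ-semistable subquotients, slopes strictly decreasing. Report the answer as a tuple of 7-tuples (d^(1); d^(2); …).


Interval decomposition of M: I[1,1]^2, I[1,2], I[2,6], I[3,3]^2, I[7,7].
HN type (ℓ=7): μ^(1)=11; μ^(2)=9; μ^(3)=5; μ^(4)=0; μ^(5)=-2; μ^(6)=-6; μ^(7)=-7

((0, 0, 0, 0, 0, 0, 1); (0, 0, 0, 0, 0, 1, 0); (2, 0, 0, 0, 0, 0, 0); (1, 1, 0, 0, 0, 0, 0); (0, 0, 0, 1, 1, 0, 0); (0, 1, 1, 0, 0, 0, 0); (0, 0, 2, 0, 0, 0, 0))


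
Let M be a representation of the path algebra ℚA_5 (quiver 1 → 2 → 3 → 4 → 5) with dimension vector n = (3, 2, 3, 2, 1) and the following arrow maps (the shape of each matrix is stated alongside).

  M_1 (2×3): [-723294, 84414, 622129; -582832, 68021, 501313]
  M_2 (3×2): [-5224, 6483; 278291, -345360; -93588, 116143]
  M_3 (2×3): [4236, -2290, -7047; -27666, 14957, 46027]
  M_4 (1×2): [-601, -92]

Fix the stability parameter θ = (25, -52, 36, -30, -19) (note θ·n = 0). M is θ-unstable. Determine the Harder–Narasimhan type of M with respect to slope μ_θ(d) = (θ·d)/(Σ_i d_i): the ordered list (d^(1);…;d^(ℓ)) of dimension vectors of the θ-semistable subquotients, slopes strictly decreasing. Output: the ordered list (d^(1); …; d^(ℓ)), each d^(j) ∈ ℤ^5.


Via rank(M_{q-1}∘⋯∘M_p): M ≅ I[1,1], I[1,4], I[1,5], I[3,3].
μ_θ-semistable layers: μ^(1)=36; μ^(2)=25; μ^(3)=3; μ^(4)=-13/3; μ^(5)=-27/2

((0, 0, 1, 0, 0); (1, 0, 0, 0, 0); (0, 0, 1, 1, 0); (0, 0, 1, 1, 1); (2, 2, 0, 0, 0))


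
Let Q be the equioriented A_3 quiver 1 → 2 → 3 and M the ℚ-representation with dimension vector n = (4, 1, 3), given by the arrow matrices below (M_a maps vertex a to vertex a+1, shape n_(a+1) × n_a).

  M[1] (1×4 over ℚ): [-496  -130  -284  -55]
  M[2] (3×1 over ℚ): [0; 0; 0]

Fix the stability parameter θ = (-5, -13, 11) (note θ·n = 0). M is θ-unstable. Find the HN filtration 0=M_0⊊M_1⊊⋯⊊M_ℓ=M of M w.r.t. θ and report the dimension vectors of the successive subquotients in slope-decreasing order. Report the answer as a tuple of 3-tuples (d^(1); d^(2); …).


Via rank(M_{q-1}∘⋯∘M_p): M ≅ I[1,1]^3, I[1,2], I[3,3]^3.
μ_θ-semistable layers: μ^(1)=11; μ^(2)=-5; μ^(3)=-9

((0, 0, 3); (3, 0, 0); (1, 1, 0))


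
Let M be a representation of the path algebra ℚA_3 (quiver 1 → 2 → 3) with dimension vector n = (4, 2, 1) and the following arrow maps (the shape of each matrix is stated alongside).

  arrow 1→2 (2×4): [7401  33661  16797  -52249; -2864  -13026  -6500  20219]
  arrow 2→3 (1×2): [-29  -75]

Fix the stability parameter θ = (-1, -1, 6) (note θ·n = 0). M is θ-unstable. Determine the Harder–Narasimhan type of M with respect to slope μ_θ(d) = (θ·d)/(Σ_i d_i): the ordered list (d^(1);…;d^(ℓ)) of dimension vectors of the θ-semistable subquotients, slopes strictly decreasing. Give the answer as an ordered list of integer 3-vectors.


Via rank(M_{q-1}∘⋯∘M_p): M ≅ I[1,1]^2, I[1,2], I[1,3].
μ_θ-semistable layers: μ^(1)=6; μ^(2)=-1

((0, 0, 1); (4, 2, 0))


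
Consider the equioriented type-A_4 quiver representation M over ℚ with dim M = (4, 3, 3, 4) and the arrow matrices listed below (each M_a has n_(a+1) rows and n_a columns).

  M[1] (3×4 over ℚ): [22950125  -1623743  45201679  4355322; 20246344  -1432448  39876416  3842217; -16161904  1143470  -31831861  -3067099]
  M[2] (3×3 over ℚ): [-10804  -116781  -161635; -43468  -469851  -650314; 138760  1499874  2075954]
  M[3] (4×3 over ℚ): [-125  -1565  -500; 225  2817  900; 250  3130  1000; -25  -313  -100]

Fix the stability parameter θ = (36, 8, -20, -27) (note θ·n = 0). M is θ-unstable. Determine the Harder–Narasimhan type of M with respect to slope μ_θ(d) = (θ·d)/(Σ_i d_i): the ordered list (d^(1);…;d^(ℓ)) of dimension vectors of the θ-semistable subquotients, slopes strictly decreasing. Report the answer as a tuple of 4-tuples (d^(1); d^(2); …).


Barcode: M ≅ I[1,1], I[1,2], I[1,3], I[1,4], I[3,3], I[4,4]^3. HN layers by μ_θ (6 steps, strictly decreasing):
  μ^(1)=36; μ^(2)=22; μ^(3)=8; μ^(4)=-3/4; μ^(5)=-20; μ^(6)=-27

((1, 0, 0, 0); (1, 1, 0, 0); (1, 1, 1, 0); (1, 1, 1, 1); (0, 0, 1, 0); (0, 0, 0, 3))


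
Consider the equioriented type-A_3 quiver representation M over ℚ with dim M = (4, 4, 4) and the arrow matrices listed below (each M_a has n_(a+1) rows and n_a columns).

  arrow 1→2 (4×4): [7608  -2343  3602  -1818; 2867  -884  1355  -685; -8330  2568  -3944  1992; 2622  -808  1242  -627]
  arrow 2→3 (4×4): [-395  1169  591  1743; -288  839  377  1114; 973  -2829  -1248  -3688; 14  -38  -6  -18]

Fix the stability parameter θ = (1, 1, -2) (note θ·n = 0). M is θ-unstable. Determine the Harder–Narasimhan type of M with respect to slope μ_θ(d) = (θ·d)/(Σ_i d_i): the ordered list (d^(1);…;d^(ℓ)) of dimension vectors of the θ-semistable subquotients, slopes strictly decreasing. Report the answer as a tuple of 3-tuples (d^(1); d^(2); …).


Interval decomposition of M: I[1,2], I[1,3]^3, I[3,3].
HN type (ℓ=3): μ^(1)=1; μ^(2)=0; μ^(3)=-2

((1, 1, 0); (3, 3, 3); (0, 0, 1))


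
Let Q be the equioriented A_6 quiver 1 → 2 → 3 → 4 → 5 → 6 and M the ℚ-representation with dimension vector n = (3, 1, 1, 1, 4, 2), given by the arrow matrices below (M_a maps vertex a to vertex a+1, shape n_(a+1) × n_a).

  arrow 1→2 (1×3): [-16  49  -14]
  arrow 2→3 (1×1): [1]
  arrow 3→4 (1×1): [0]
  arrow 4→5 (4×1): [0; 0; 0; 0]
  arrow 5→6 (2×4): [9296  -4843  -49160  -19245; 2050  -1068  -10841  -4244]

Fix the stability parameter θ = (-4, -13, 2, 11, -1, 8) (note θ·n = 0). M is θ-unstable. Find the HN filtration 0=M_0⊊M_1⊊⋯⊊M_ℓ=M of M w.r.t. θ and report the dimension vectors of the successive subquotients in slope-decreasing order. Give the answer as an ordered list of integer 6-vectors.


Via rank(M_{q-1}∘⋯∘M_p): M ≅ I[1,1]^2, I[1,3], I[4,4], I[5,5]^2, I[5,6]^2.
μ_θ-semistable layers: μ^(1)=11; μ^(2)=8; μ^(3)=2; μ^(4)=-1; μ^(5)=-4; μ^(6)=-17/2

((0, 0, 0, 1, 0, 0); (0, 0, 0, 0, 0, 2); (0, 0, 1, 0, 0, 0); (0, 0, 0, 0, 4, 0); (2, 0, 0, 0, 0, 0); (1, 1, 0, 0, 0, 0))


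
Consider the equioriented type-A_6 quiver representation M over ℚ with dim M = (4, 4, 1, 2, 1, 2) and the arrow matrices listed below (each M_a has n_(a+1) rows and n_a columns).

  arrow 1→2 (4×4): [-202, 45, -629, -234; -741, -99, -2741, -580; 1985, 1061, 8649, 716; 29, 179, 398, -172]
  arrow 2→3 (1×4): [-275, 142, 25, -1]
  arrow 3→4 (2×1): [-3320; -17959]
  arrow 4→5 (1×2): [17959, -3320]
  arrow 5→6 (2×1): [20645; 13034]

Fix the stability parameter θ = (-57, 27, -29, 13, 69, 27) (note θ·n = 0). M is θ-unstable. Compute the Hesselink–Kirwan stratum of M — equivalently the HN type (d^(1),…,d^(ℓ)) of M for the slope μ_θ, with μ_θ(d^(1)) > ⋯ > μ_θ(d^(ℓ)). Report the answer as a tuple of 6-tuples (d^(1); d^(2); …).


Interval decomposition of M: I[1,2]^3, I[1,4], I[4,6], I[6,6].
HN type (ℓ=5): μ^(1)=48; μ^(2)=27; μ^(3)=13; μ^(4)=-1; μ^(5)=-57

((0, 0, 0, 0, 1, 1); (0, 3, 0, 0, 0, 1); (0, 0, 0, 2, 0, 0); (0, 1, 1, 0, 0, 0); (4, 0, 0, 0, 0, 0))


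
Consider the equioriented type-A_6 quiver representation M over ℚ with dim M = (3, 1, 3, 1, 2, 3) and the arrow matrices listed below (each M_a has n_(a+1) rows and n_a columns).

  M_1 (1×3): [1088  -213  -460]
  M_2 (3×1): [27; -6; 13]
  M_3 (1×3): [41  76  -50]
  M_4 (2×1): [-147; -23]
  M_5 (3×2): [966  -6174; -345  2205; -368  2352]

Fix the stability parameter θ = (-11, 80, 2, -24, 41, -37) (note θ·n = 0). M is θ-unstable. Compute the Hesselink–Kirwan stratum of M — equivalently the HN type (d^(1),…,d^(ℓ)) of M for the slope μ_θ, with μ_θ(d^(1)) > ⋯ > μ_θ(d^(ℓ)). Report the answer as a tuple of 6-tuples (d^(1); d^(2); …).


Interval decomposition of M: I[1,1]^2, I[1,5], I[3,3]^2, I[5,6], I[6,6]^2.
HN type (ℓ=5): μ^(1)=41; μ^(2)=58/3; μ^(3)=2; μ^(4)=-11; μ^(5)=-37

((0, 0, 0, 0, 1, 0); (0, 1, 1, 1, 0, 0); (0, 0, 2, 0, 1, 1); (3, 0, 0, 0, 0, 0); (0, 0, 0, 0, 0, 2))


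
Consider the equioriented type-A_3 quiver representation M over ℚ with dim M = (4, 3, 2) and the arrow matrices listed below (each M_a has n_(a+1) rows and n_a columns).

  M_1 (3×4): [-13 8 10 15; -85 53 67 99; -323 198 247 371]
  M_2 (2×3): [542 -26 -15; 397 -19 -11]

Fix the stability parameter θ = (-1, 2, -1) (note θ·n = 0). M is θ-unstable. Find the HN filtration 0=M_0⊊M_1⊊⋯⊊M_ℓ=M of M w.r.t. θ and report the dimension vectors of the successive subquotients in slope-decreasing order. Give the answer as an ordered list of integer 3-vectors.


Interval decomposition of M: I[1,1], I[1,2], I[1,3]^2.
HN type (ℓ=3): μ^(1)=2; μ^(2)=1/2; μ^(3)=-1

((0, 1, 0); (0, 2, 2); (4, 0, 0))


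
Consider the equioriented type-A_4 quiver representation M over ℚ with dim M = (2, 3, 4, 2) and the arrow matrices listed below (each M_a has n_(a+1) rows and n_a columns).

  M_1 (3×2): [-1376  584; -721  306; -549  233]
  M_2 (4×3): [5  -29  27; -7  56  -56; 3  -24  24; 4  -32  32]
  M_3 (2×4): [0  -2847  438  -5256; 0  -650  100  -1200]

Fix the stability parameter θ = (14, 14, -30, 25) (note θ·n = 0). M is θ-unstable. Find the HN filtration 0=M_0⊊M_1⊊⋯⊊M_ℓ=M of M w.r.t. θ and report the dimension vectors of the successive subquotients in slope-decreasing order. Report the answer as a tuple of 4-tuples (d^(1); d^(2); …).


Barcode: M ≅ I[1,2], I[1,3], I[2,4], I[3,3]^2, I[4,4]. HN layers by μ_θ (5 steps, strictly decreasing):
  μ^(1)=25; μ^(2)=14; μ^(3)=-2/3; μ^(4)=-8; μ^(5)=-30

((0, 0, 0, 2); (1, 1, 0, 0); (1, 1, 1, 0); (0, 1, 1, 0); (0, 0, 2, 0))


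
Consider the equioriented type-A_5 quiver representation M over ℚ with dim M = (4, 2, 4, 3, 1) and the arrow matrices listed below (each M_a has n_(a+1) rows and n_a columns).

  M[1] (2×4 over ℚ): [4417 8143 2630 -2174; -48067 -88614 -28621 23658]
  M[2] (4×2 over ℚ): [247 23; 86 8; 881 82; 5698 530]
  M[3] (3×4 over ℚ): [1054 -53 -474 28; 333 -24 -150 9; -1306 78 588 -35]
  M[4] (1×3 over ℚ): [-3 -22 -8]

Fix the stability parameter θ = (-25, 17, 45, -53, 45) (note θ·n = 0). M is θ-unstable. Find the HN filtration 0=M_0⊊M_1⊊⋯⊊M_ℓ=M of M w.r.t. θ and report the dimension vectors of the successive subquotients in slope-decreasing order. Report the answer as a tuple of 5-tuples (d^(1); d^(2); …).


Interval decomposition of M: I[1,1]^2, I[1,3], I[1,4], I[3,4], I[3,5].
HN type (ℓ=5): μ^(1)=45; μ^(2)=17; μ^(3)=3; μ^(4)=-4; μ^(5)=-25

((0, 0, 1, 0, 1); (0, 1, 0, 0, 0); (0, 1, 1, 1, 0); (0, 0, 2, 2, 0); (4, 0, 0, 0, 0))


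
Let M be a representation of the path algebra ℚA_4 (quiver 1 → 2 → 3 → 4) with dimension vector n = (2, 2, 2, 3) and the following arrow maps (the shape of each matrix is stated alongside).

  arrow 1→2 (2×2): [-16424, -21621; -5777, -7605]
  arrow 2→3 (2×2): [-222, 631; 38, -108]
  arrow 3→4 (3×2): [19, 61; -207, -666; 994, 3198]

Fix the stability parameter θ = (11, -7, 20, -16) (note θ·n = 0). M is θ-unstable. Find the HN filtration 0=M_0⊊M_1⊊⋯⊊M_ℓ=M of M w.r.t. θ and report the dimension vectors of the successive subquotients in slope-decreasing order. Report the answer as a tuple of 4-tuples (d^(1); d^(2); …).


Via rank(M_{q-1}∘⋯∘M_p): M ≅ I[1,4]^2, I[4,4].
μ_θ-semistable layers: μ^(1)=2; μ^(2)=-16

((2, 2, 2, 2); (0, 0, 0, 1))


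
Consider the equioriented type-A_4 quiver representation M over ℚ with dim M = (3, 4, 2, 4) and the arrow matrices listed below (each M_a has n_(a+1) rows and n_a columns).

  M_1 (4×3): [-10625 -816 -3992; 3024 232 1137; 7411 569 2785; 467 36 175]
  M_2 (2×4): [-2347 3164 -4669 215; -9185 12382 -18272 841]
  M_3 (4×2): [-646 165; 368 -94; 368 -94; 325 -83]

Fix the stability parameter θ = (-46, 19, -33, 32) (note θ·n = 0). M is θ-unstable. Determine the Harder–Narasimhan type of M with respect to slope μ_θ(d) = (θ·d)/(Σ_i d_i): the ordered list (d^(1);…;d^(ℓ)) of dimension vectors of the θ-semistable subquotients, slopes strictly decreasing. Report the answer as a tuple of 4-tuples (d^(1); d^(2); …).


Interval decomposition of M: I[1,2], I[1,4]^2, I[2,2], I[4,4]^2.
HN type (ℓ=4): μ^(1)=32; μ^(2)=19; μ^(3)=-7; μ^(4)=-46

((0, 0, 0, 4); (0, 2, 0, 0); (0, 2, 2, 0); (3, 0, 0, 0))


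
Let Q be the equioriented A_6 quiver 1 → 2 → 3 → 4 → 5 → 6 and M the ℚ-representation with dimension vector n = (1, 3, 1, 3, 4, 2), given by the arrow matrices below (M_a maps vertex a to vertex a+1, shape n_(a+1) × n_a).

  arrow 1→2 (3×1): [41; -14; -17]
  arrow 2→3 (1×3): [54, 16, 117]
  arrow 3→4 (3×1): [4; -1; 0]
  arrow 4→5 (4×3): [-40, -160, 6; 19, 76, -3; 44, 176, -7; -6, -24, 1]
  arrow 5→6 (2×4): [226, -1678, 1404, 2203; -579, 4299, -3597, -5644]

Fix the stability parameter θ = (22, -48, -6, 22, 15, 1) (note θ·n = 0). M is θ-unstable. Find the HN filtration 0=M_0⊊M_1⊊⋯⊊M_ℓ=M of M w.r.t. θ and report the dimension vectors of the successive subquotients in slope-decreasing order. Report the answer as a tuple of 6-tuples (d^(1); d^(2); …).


Via rank(M_{q-1}∘⋯∘M_p): M ≅ I[1,4], I[2,2]^2, I[4,6]^2, I[5,5]^2.
μ_θ-semistable layers: μ^(1)=22; μ^(2)=15; μ^(3)=38/3; μ^(4)=-6; μ^(5)=-13; μ^(6)=-48

((0, 0, 0, 1, 0, 0); (0, 0, 0, 0, 2, 0); (0, 0, 0, 2, 2, 2); (0, 0, 1, 0, 0, 0); (1, 1, 0, 0, 0, 0); (0, 2, 0, 0, 0, 0))


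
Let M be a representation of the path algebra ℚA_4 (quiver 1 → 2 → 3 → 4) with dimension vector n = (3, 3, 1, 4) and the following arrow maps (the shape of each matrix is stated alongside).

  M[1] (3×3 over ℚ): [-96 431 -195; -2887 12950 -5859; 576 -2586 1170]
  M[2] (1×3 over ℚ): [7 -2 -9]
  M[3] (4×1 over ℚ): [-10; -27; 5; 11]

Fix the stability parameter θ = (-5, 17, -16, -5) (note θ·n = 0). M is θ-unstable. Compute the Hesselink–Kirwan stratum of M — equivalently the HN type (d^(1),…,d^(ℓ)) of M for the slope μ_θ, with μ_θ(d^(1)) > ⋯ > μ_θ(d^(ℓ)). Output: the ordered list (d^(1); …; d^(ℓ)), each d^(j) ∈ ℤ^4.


Barcode: M ≅ I[1,1], I[1,2], I[1,4], I[2,2], I[4,4]^3. HN layers by μ_θ (3 steps, strictly decreasing):
  μ^(1)=17; μ^(2)=-4/3; μ^(3)=-5

((0, 2, 0, 0); (0, 1, 1, 1); (3, 0, 0, 3))


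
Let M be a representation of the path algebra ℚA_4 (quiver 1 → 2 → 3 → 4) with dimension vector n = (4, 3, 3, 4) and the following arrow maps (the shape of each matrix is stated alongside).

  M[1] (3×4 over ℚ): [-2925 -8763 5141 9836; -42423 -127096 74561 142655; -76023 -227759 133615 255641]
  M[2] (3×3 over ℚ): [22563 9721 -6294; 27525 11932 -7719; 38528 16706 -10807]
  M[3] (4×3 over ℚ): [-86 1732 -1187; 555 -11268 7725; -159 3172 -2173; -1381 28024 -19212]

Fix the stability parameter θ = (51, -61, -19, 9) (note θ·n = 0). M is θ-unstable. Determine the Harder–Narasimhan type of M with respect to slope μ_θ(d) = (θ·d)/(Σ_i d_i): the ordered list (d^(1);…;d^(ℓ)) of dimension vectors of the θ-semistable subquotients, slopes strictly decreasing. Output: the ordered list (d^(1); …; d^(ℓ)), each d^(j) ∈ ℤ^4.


Barcode: M ≅ I[1,1], I[1,3], I[1,4]^2, I[4,4]^2. HN layers by μ_θ (3 steps, strictly decreasing):
  μ^(1)=51; μ^(2)=9; μ^(3)=-29/3

((1, 0, 0, 0); (0, 0, 0, 4); (3, 3, 3, 0))


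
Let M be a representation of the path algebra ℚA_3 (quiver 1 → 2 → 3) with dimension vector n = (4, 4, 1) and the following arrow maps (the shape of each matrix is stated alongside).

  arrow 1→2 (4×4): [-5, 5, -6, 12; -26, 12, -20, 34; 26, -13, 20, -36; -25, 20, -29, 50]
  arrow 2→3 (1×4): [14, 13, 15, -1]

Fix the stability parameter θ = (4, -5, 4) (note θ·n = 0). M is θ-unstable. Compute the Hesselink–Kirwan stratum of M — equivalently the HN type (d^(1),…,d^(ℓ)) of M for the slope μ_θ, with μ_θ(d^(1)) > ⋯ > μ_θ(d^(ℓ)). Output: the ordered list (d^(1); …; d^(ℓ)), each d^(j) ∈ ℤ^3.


Interval decomposition of M: I[1,2]^3, I[1,3].
HN type (ℓ=2): μ^(1)=4; μ^(2)=-1/2

((0, 0, 1); (4, 4, 0))


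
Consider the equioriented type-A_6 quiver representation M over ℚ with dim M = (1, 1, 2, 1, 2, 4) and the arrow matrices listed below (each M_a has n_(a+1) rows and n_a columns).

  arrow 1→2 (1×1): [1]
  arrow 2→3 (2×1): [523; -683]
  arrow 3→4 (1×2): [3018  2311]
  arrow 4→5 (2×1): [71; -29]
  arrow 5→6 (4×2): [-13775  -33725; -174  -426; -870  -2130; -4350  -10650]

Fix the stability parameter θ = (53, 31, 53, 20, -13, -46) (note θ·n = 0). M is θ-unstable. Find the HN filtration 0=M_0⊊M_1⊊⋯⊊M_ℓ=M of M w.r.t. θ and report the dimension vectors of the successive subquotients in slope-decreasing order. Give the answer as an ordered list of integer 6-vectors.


Via rank(M_{q-1}∘⋯∘M_p): M ≅ I[1,5], I[3,3], I[5,6], I[6,6]^3.
μ_θ-semistable layers: μ^(1)=53; μ^(2)=144/5; μ^(3)=-59/2; μ^(4)=-46

((0, 0, 1, 0, 0, 0); (1, 1, 1, 1, 1, 0); (0, 0, 0, 0, 1, 1); (0, 0, 0, 0, 0, 3))


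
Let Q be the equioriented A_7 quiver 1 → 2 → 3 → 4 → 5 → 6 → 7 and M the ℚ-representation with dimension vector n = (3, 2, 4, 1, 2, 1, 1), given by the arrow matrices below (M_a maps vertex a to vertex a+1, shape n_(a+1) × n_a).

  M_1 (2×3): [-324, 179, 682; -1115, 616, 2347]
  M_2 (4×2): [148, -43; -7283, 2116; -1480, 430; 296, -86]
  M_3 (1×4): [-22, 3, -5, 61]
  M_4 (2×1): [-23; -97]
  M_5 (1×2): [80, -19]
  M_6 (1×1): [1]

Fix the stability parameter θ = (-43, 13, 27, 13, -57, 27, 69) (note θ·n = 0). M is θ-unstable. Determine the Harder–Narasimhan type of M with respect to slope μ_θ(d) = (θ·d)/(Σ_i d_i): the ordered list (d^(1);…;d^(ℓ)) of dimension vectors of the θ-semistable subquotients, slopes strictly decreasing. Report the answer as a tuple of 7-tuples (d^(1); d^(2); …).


Interval decomposition of M: I[1,1], I[1,3], I[1,7], I[3,3]^2, I[5,5].
HN type (ℓ=6): μ^(1)=69; μ^(2)=27; μ^(3)=13; μ^(4)=-1; μ^(5)=-43; μ^(6)=-57

((0, 0, 0, 0, 0, 0, 1); (0, 0, 3, 0, 0, 1, 0); (0, 1, 0, 0, 0, 0, 0); (0, 1, 1, 1, 1, 0, 0); (3, 0, 0, 0, 0, 0, 0); (0, 0, 0, 0, 1, 0, 0))


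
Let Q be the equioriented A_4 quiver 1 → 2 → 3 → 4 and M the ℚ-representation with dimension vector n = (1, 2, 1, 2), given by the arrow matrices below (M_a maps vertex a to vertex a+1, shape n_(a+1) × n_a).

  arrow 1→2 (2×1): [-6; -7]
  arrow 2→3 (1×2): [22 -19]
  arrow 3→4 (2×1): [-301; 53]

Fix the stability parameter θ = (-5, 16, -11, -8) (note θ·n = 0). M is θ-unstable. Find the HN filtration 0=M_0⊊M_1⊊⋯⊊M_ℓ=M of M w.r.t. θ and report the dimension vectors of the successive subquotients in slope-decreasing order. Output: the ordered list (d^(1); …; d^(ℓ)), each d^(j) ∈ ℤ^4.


Barcode: M ≅ I[1,4], I[2,2], I[4,4]. HN layers by μ_θ (4 steps, strictly decreasing):
  μ^(1)=16; μ^(2)=-1; μ^(3)=-5; μ^(4)=-8

((0, 1, 0, 0); (0, 1, 1, 1); (1, 0, 0, 0); (0, 0, 0, 1))


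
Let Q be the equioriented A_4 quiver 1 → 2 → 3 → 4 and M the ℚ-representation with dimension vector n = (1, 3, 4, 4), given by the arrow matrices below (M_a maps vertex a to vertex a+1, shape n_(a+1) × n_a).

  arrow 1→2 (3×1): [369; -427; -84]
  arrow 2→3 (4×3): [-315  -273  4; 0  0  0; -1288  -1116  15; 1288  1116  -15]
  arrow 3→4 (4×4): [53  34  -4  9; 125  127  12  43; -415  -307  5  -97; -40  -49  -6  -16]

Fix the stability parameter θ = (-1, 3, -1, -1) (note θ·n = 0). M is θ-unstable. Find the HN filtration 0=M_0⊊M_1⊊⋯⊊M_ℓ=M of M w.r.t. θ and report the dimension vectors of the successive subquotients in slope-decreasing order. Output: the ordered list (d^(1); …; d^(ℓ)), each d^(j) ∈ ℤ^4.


Via rank(M_{q-1}∘⋯∘M_p): M ≅ I[1,2], I[2,4]^2, I[3,4]^2.
μ_θ-semistable layers: μ^(1)=3; μ^(2)=1/3; μ^(3)=-1

((0, 1, 0, 0); (0, 2, 2, 2); (1, 0, 2, 2))


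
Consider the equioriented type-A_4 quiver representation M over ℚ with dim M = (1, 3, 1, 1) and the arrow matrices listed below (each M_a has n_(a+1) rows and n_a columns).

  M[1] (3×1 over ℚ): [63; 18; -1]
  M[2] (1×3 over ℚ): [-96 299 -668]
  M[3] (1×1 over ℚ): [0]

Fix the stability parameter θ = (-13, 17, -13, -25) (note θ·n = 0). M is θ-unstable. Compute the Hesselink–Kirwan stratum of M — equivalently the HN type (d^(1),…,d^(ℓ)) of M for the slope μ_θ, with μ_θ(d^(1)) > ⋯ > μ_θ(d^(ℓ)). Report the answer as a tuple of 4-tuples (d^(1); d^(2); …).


Barcode: M ≅ I[1,3], I[2,2]^2, I[4,4]. HN layers by μ_θ (4 steps, strictly decreasing):
  μ^(1)=17; μ^(2)=2; μ^(3)=-13; μ^(4)=-25

((0, 2, 0, 0); (0, 1, 1, 0); (1, 0, 0, 0); (0, 0, 0, 1))


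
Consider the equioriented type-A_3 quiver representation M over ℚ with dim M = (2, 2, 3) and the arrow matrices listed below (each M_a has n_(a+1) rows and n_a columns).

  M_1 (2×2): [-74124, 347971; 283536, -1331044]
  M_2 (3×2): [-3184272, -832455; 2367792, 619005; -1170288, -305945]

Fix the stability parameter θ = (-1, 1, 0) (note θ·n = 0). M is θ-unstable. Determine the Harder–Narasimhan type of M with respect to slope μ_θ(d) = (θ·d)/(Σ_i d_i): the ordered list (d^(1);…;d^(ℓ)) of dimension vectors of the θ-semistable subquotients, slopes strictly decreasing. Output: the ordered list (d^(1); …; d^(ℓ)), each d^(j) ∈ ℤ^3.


Barcode: M ≅ I[1,1], I[1,3], I[2,2], I[3,3]^2. HN layers by μ_θ (4 steps, strictly decreasing):
  μ^(1)=1; μ^(2)=1/2; μ^(3)=0; μ^(4)=-1

((0, 1, 0); (0, 1, 1); (0, 0, 2); (2, 0, 0))


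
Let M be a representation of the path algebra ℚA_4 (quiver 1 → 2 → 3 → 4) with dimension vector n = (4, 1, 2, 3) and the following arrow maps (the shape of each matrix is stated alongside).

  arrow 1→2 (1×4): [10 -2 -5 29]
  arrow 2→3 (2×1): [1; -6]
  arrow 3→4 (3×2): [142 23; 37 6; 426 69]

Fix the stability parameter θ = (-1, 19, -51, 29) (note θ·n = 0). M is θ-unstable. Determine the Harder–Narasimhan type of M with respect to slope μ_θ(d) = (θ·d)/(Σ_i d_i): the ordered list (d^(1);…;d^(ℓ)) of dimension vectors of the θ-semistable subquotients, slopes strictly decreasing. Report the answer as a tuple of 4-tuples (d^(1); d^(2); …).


Interval decomposition of M: I[1,1]^3, I[1,4], I[3,4], I[4,4].
HN type (ℓ=4): μ^(1)=29; μ^(2)=-1; μ^(3)=-11; μ^(4)=-51

((0, 0, 0, 3); (3, 0, 0, 0); (1, 1, 1, 0); (0, 0, 1, 0))


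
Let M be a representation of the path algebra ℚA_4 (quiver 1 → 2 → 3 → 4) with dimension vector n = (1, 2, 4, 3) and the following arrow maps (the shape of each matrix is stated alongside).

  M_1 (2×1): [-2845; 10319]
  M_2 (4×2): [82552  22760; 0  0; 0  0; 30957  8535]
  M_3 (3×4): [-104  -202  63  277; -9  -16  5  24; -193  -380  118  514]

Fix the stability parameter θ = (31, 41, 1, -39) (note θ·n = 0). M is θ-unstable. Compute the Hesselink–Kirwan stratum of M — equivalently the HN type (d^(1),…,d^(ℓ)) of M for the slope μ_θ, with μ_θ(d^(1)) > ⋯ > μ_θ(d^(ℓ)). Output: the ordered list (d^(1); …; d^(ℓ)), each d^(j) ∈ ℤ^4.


Via rank(M_{q-1}∘⋯∘M_p): M ≅ I[1,2], I[2,4], I[3,3], I[3,4]^2.
μ_θ-semistable layers: μ^(1)=41; μ^(2)=31; μ^(3)=1; μ^(4)=-19

((0, 1, 0, 0); (1, 0, 0, 0); (0, 1, 2, 1); (0, 0, 2, 2))


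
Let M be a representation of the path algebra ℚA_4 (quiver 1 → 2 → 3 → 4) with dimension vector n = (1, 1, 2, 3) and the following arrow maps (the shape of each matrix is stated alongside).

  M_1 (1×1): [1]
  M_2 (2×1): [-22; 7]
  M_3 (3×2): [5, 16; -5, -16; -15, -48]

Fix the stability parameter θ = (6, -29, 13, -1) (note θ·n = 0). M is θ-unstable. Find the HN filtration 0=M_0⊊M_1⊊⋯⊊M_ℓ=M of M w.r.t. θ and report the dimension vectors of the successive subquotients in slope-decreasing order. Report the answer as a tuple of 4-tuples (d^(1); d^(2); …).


Interval decomposition of M: I[1,4], I[3,3], I[4,4]^2.
HN type (ℓ=4): μ^(1)=13; μ^(2)=6; μ^(3)=-1; μ^(4)=-23/2

((0, 0, 1, 0); (0, 0, 1, 1); (0, 0, 0, 2); (1, 1, 0, 0))


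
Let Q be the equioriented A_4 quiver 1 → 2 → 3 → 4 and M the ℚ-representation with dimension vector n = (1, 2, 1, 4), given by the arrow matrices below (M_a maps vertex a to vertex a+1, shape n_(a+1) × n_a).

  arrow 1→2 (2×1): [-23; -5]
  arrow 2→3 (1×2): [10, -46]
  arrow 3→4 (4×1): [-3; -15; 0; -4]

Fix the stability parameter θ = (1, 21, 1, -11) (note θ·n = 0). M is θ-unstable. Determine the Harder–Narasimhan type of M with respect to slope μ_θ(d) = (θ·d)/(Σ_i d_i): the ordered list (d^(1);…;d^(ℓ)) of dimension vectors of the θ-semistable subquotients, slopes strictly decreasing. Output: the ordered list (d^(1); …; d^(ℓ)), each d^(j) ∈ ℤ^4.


Interval decomposition of M: I[1,2], I[2,4], I[4,4]^3.
HN type (ℓ=4): μ^(1)=21; μ^(2)=11/3; μ^(3)=1; μ^(4)=-11

((0, 1, 0, 0); (0, 1, 1, 1); (1, 0, 0, 0); (0, 0, 0, 3))


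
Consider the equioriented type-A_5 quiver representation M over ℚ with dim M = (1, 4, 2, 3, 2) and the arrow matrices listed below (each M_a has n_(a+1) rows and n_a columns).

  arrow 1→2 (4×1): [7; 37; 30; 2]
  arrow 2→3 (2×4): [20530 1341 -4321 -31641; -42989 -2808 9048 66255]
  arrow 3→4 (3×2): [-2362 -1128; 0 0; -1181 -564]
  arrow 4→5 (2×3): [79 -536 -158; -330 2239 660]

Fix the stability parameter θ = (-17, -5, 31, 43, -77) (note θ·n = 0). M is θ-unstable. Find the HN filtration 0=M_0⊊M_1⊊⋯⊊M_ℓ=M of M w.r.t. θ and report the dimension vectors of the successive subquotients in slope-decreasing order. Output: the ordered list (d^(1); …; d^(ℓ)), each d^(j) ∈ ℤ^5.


Interval decomposition of M: I[1,4], I[2,2]^2, I[2,3], I[4,5]^2.
HN type (ℓ=4): μ^(1)=43; μ^(2)=31; μ^(3)=-5; μ^(4)=-17

((0, 0, 0, 1, 0); (0, 0, 2, 0, 0); (0, 4, 0, 0, 0); (1, 0, 0, 2, 2))


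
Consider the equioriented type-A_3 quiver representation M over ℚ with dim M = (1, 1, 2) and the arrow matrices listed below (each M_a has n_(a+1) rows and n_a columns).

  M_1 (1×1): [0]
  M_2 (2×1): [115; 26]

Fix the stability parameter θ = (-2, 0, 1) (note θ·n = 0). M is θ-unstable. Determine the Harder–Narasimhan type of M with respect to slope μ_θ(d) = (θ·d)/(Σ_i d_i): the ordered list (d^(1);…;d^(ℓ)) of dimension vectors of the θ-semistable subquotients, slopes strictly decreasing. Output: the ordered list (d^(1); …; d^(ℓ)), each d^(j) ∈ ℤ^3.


Interval decomposition of M: I[1,1], I[2,3], I[3,3].
HN type (ℓ=3): μ^(1)=1; μ^(2)=0; μ^(3)=-2

((0, 0, 2); (0, 1, 0); (1, 0, 0))


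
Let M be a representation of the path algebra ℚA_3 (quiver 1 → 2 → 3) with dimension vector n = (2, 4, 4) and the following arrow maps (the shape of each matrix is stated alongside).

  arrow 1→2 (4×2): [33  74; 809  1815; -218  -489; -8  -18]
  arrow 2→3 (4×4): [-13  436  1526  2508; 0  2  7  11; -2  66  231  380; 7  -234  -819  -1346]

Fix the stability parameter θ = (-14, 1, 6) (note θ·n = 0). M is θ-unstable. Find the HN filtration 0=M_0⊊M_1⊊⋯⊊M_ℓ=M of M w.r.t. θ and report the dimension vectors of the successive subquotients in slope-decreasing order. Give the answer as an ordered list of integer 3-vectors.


Barcode: M ≅ I[1,3]^2, I[2,2], I[2,3], I[3,3]. HN layers by μ_θ (3 steps, strictly decreasing):
  μ^(1)=6; μ^(2)=1; μ^(3)=-14

((0, 0, 4); (0, 4, 0); (2, 0, 0))
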